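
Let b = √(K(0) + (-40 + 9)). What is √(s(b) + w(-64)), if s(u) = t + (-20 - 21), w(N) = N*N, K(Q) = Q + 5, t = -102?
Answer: √3953 ≈ 62.873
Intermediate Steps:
K(Q) = 5 + Q
w(N) = N²
b = I*√26 (b = √((5 + 0) + (-40 + 9)) = √(5 - 31) = √(-26) = I*√26 ≈ 5.099*I)
s(u) = -143 (s(u) = -102 + (-20 - 21) = -102 - 41 = -143)
√(s(b) + w(-64)) = √(-143 + (-64)²) = √(-143 + 4096) = √3953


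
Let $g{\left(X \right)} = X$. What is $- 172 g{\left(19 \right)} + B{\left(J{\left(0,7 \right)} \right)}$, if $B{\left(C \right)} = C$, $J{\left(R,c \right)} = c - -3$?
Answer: $-3258$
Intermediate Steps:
$J{\left(R,c \right)} = 3 + c$ ($J{\left(R,c \right)} = c + 3 = 3 + c$)
$- 172 g{\left(19 \right)} + B{\left(J{\left(0,7 \right)} \right)} = \left(-172\right) 19 + \left(3 + 7\right) = -3268 + 10 = -3258$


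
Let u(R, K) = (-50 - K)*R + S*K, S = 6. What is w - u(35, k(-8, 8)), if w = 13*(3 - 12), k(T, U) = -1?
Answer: 1604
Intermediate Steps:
w = -117 (w = 13*(-9) = -117)
u(R, K) = 6*K + R*(-50 - K) (u(R, K) = (-50 - K)*R + 6*K = R*(-50 - K) + 6*K = 6*K + R*(-50 - K))
w - u(35, k(-8, 8)) = -117 - (-50*35 + 6*(-1) - 1*(-1)*35) = -117 - (-1750 - 6 + 35) = -117 - 1*(-1721) = -117 + 1721 = 1604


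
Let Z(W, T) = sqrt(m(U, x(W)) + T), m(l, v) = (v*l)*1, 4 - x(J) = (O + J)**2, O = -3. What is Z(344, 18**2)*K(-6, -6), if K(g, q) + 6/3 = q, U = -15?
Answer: -24*sqrt(193831) ≈ -10566.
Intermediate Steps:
K(g, q) = -2 + q
x(J) = 4 - (-3 + J)**2
m(l, v) = l*v (m(l, v) = (l*v)*1 = l*v)
Z(W, T) = sqrt(-60 + T + 15*(-3 + W)**2) (Z(W, T) = sqrt(-15*(4 - (-3 + W)**2) + T) = sqrt((-60 + 15*(-3 + W)**2) + T) = sqrt(-60 + T + 15*(-3 + W)**2))
Z(344, 18**2)*K(-6, -6) = sqrt(-60 + 18**2 + 15*(-3 + 344)**2)*(-2 - 6) = sqrt(-60 + 324 + 15*341**2)*(-8) = sqrt(-60 + 324 + 15*116281)*(-8) = sqrt(-60 + 324 + 1744215)*(-8) = sqrt(1744479)*(-8) = (3*sqrt(193831))*(-8) = -24*sqrt(193831)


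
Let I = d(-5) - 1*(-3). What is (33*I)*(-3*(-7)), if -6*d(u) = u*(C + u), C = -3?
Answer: -2541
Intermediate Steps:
d(u) = -u*(-3 + u)/6
I = -11/3 (I = (1/6)*(-5)*(3 - 1*(-5)) - 1*(-3) = (1/6)*(-5)*(3 + 5) + 3 = (1/6)*(-5)*8 + 3 = -20/3 + 3 = -11/3 ≈ -3.6667)
(33*I)*(-3*(-7)) = (33*(-11/3))*(-3*(-7)) = -121*21 = -2541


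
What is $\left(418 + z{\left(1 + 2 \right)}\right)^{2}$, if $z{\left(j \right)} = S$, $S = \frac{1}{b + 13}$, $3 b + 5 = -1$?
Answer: $\frac{21150801}{121} \approx 1.748 \cdot 10^{5}$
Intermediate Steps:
$b = -2$ ($b = - \frac{5}{3} + \frac{1}{3} \left(-1\right) = - \frac{5}{3} - \frac{1}{3} = -2$)
$S = \frac{1}{11}$ ($S = \frac{1}{-2 + 13} = \frac{1}{11} \approx 0.090909$)
$z{\left(j \right)} = \frac{1}{11}$
$\left(418 + z{\left(1 + 2 \right)}\right)^{2} = \left(418 + \frac{1}{11}\right)^{2} = \left(\frac{4599}{11}\right)^{2} = \frac{21150801}{121}$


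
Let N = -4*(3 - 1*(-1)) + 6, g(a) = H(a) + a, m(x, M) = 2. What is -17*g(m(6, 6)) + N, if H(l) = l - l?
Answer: -44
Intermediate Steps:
H(l) = 0
g(a) = a (g(a) = 0 + a = a)
N = -10 (N = -4*(3 + 1) + 6 = -4*4 + 6 = -16 + 6 = -10)
-17*g(m(6, 6)) + N = -17*2 - 10 = -34 - 10 = -44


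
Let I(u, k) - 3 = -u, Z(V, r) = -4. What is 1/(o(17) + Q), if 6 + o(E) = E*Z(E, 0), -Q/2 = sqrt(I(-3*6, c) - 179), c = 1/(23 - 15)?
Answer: I/(2*(sqrt(158) - 37*I)) ≈ -0.012115 + 0.0041158*I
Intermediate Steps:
c = 1/8 ≈ 0.12500
I(u, k) = 3 - u
Q = -2*I*sqrt(158) (Q = -2*sqrt((3 - (-3)*6) - 179) = -2*sqrt((3 - 1*(-18)) - 179) = -2*sqrt((3 + 18) - 179) = -2*sqrt(21 - 179) = -2*I*sqrt(158) ≈ -25.14*I)
o(E) = -6 - 4*E (o(E) = -6 + E*(-4) = -6 - 4*E)
1/(o(17) + Q) = 1/((-6 - 4*17) - 2*I*sqrt(158)) = 1/((-6 - 68) - 2*I*sqrt(158)) = 1/(-74 - 2*I*sqrt(158))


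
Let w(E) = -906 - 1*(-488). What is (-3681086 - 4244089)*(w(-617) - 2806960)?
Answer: 22248961941150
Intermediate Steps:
w(E) = -418 (w(E) = -906 + 488 = -418)
(-3681086 - 4244089)*(w(-617) - 2806960) = (-3681086 - 4244089)*(-418 - 2806960) = -7925175*(-2807378) = 22248961941150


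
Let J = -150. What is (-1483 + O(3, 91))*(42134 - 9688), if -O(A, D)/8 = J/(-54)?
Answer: -439545962/9 ≈ -4.8838e+7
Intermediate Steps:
O(A, D) = -200/9 (O(A, D) = -(-1200)/(-54) = -(-1200)*(-1)/54 = -8*25/9 = -200/9)
(-1483 + O(3, 91))*(42134 - 9688) = (-1483 - 200/9)*(42134 - 9688) = -13547/9*32446 = -439545962/9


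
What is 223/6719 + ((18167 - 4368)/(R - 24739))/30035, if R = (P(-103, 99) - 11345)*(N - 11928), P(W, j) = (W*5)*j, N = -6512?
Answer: 7698058379103586/231942841373281065 ≈ 0.033189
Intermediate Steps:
P(W, j) = 5*W*j (P(W, j) = (5*W)*j = 5*W*j)
R = 1149365200 (R = (5*(-103)*99 - 11345)*(-6512 - 11928) = (-50985 - 11345)*(-18440) = -62330*(-18440) = 1149365200)
223/6719 + ((18167 - 4368)/(R - 24739))/30035 = 223/6719 + ((18167 - 4368)/(1149365200 - 24739))/30035 = 223*(1/6719) + (13799/1149340461)*(1/30035) = 223/6719 + (13799*(1/1149340461))*(1/30035) = 223/6719 + (13799/1149340461)*(1/30035) = 223/6719 + 13799/34520440746135 = 7698058379103586/231942841373281065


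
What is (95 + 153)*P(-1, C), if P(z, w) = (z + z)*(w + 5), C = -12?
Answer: 3472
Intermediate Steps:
P(z, w) = 2*z*(5 + w) (P(z, w) = (2*z)*(5 + w) = 2*z*(5 + w))
(95 + 153)*P(-1, C) = (95 + 153)*(2*(-1)*(5 - 12)) = 248*(2*(-1)*(-7)) = 248*14 = 3472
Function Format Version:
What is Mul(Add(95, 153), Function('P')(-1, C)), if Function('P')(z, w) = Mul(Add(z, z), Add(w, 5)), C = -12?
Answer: 3472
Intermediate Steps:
Function('P')(z, w) = Mul(2, z, Add(5, w)) (Function('P')(z, w) = Mul(Mul(2, z), Add(5, w)) = Mul(2, z, Add(5, w)))
Mul(Add(95, 153), Function('P')(-1, C)) = Mul(Add(95, 153), Mul(2, -1, Add(5, -12))) = Mul(248, Mul(2, -1, -7)) = Mul(248, 14) = 3472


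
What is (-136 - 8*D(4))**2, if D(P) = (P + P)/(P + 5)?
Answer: 1658944/81 ≈ 20481.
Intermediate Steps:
D(P) = 2*P/(5 + P) (D(P) = (2*P)/(5 + P) = 2*P/(5 + P))
(-136 - 8*D(4))**2 = (-136 - 16*4/(5 + 4))**2 = (-136 - 16*4/9)**2 = (-136 - 8*8/9)**2 = (-136 - 64/9)**2 = (-1288/9)**2 = 1658944/81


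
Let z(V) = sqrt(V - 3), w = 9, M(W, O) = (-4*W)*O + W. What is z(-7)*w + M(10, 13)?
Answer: -510 + 9*I*sqrt(10) ≈ -510.0 + 28.461*I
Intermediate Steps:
M(W, O) = W - 4*O*W (M(W, O) = -4*O*W + W = W - 4*O*W)
z(V) = sqrt(-3 + V)
z(-7)*w + M(10, 13) = sqrt(-3 - 7)*9 + 10*(1 - 4*13) = sqrt(-10)*9 + 10*(1 - 52) = (I*sqrt(10))*9 + 10*(-51) = 9*I*sqrt(10) - 510 = -510 + 9*I*sqrt(10)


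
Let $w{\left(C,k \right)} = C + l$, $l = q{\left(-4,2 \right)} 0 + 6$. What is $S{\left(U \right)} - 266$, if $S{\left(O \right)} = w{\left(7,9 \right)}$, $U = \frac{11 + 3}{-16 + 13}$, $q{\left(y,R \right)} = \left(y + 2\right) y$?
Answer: $-253$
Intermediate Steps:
$q{\left(y,R \right)} = y \left(2 + y\right)$ ($q{\left(y,R \right)} = \left(2 + y\right) y = y \left(2 + y\right)$)
$l = 6$ ($l = - 4 \left(2 - 4\right) 0 + 6 = \left(-4\right) \left(-2\right) 0 + 6 = 8 \cdot 0 + 6 = 0 + 6 = 6$)
$U = - \frac{14}{3}$ ($U = \frac{14}{-3} = 14 \left(- \frac{1}{3}\right) = - \frac{14}{3} \approx -4.6667$)
$w{\left(C,k \right)} = 6 + C$ ($w{\left(C,k \right)} = C + 6 = 6 + C$)
$S{\left(O \right)} = 13$ ($S{\left(O \right)} = 6 + 7 = 13$)
$S{\left(U \right)} - 266 = 13 - 266 = -253$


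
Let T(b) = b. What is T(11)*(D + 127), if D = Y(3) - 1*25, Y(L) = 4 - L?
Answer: 1133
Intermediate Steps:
D = -24 (D = (4 - 1*3) - 1*25 = (4 - 3) - 25 = 1 - 25 = -24)
T(11)*(D + 127) = 11*(-24 + 127) = 11*103 = 1133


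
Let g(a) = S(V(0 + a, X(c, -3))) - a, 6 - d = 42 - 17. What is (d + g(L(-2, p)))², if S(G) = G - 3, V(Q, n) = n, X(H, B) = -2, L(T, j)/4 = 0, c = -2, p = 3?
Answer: 576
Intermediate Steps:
L(T, j) = 0 (L(T, j) = 4*0 = 0)
d = -19 (d = 6 - (42 - 17) = 6 - 1*25 = 6 - 25 = -19)
S(G) = -3 + G
g(a) = -5 - a (g(a) = (-3 - 2) - a = -5 - a)
(d + g(L(-2, p)))² = (-19 + (-5 - 1*0))² = (-19 + (-5 + 0))² = (-19 - 5)² = (-24)² = 576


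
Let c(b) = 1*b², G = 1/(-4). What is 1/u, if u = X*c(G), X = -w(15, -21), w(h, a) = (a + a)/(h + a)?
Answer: -16/7 ≈ -2.2857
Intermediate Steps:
G = -¼ ≈ -0.25000
w(h, a) = 2*a/(a + h) (w(h, a) = (2*a)/(a + h) = 2*a/(a + h))
c(b) = b²
X = -7 (X = -2*(-21)/(-21 + 15) = -2*(-21)/(-6) = -2*(-21)*(-1)/6 = -1*7 = -7)
u = -7/16 (u = -7*(-¼)² = -7*1/16 = -7/16 ≈ -0.43750)
1/u = 1/(-7/16) = -16/7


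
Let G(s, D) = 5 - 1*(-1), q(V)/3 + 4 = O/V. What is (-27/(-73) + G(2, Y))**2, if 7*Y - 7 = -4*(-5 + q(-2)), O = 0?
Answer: 216225/5329 ≈ 40.575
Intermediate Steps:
q(V) = -12 (q(V) = -12 + 3*(0/V) = -12 + 3*0 = -12 + 0 = -12)
Y = 75/7 (Y = 1 + (-4*(-5 - 12))/7 = 1 + (-4*(-17))/7 = 1 + (1/7)*68 = 1 + 68/7 = 75/7 ≈ 10.714)
G(s, D) = 6 (G(s, D) = 5 + 1 = 6)
(-27/(-73) + G(2, Y))**2 = (-27/(-73) + 6)**2 = (-27*(-1/73) + 6)**2 = (27/73 + 6)**2 = (465/73)**2 = 216225/5329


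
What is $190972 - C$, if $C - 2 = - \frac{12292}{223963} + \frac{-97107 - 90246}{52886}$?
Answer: $\frac{2261988153636111}{11844507218} \approx 1.9097 \cdot 10^{5}$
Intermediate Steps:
$C = - \frac{18921200215}{11844507218}$ ($C = 2 + \left(- \frac{12292}{223963} + \frac{-97107 - 90246}{52886}\right) = 2 + \left(\left(-12292\right) \frac{1}{223963} + \left(-97107 - 90246\right) \frac{1}{52886}\right) = 2 - \frac{42610214651}{11844507218} = - \frac{18921200215}{11844507218} \approx -1.5975$)
$190972 - C = 190972 - - \frac{18921200215}{11844507218} = 190972 + \frac{18921200215}{11844507218} = \frac{2261988153636111}{11844507218}$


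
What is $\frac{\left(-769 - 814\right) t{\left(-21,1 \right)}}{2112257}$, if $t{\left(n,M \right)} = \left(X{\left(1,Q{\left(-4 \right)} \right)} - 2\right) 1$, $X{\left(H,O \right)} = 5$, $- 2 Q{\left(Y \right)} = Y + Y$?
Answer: $- \frac{4749}{2112257} \approx -0.0022483$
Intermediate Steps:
$Q{\left(Y \right)} = - Y$ ($Q{\left(Y \right)} = - \frac{Y + Y}{2} = - \frac{2 Y}{2} = - Y$)
$t{\left(n,M \right)} = 3$ ($t{\left(n,M \right)} = \left(5 - 2\right) 1 = 3 \cdot 1 = 3$)
$\frac{\left(-769 - 814\right) t{\left(-21,1 \right)}}{2112257} = \frac{\left(-769 - 814\right) 3}{2112257} = \left(-1583\right) 3 \cdot \frac{1}{2112257} = \left(-4749\right) \frac{1}{2112257} = - \frac{4749}{2112257}$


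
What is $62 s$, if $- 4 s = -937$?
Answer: $\frac{29047}{2} \approx 14524.0$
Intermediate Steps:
$s = \frac{937}{4}$ ($s = \left(- \frac{1}{4}\right) \left(-937\right) = \frac{937}{4} \approx 234.25$)
$62 s = 62 \cdot \frac{937}{4} = \frac{29047}{2}$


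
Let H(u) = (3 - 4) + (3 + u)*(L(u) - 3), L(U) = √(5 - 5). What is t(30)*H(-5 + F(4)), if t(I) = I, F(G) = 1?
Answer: 60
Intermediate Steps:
L(U) = 0 (L(U) = √0 = 0)
H(u) = -10 - 3*u (H(u) = (3 - 4) + (3 + u)*(0 - 3) = -1 + (3 + u)*(-3) = -1 + (-9 - 3*u) = -10 - 3*u)
t(30)*H(-5 + F(4)) = 30*(-10 - 3*(-5 + 1)) = 30*(-10 - 3*(-4)) = 30*(-10 + 12) = 30*2 = 60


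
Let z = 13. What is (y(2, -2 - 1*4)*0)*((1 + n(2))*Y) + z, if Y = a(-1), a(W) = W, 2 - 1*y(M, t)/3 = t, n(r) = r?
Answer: 13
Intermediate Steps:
y(M, t) = 6 - 3*t
Y = -1
(y(2, -2 - 1*4)*0)*((1 + n(2))*Y) + z = ((6 - 3*(-2 - 1*4))*0)*((1 + 2)*(-1)) + 13 = ((6 - 3*(-2 - 4))*0)*(3*(-1)) + 13 = ((6 - 3*(-6))*0)*(-3) + 13 = ((6 + 18)*0)*(-3) + 13 = (24*0)*(-3) + 13 = 0*(-3) + 13 = 0 + 13 = 13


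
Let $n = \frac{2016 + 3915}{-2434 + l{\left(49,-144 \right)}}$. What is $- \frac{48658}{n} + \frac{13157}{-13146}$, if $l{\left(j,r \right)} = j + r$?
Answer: $\frac{179735246645}{8663214} \approx 20747.0$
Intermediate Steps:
$n = - \frac{659}{281}$ ($n = \frac{2016 + 3915}{-2434 + \left(49 - 144\right)} = \frac{5931}{-2434 - 95} = \frac{5931}{-2529} = 5931 \left(- \frac{1}{2529}\right) = - \frac{659}{281} \approx -2.3452$)
$- \frac{48658}{n} + \frac{13157}{-13146} = - \frac{48658}{- \frac{659}{281}} + \frac{13157}{-13146} = \left(-48658\right) \left(- \frac{281}{659}\right) + 13157 \left(- \frac{1}{13146}\right) = \frac{13672898}{659} - \frac{13157}{13146} = \frac{179735246645}{8663214}$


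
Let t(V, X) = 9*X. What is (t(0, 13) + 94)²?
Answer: 44521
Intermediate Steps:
(t(0, 13) + 94)² = (9*13 + 94)² = (117 + 94)² = 211² = 44521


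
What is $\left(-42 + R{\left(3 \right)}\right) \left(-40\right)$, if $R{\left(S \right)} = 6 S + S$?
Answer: $840$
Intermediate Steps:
$R{\left(S \right)} = 7 S$
$\left(-42 + R{\left(3 \right)}\right) \left(-40\right) = \left(-42 + 7 \cdot 3\right) \left(-40\right) = \left(-42 + 21\right) \left(-40\right) = \left(-21\right) \left(-40\right) = 840$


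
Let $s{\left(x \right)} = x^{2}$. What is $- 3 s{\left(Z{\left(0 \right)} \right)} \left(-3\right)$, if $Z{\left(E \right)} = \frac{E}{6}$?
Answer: $0$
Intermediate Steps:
$Z{\left(E \right)} = \frac{E}{6}$ ($Z{\left(E \right)} = E \frac{1}{6} = \frac{E}{6}$)
$- 3 s{\left(Z{\left(0 \right)} \right)} \left(-3\right) = - 3 \left(\frac{1}{6} \cdot 0\right)^{2} \left(-3\right) = - 3 \cdot 0^{2} \left(-3\right) = \left(-3\right) 0 \left(-3\right) = 0 \left(-3\right) = 0$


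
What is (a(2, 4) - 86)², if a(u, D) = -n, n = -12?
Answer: 5476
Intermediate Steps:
a(u, D) = 12 (a(u, D) = -1*(-12) = 12)
(a(2, 4) - 86)² = (12 - 86)² = (-74)² = 5476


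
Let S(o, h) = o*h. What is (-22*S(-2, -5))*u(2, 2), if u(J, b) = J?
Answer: -440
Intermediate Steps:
S(o, h) = h*o
(-22*S(-2, -5))*u(2, 2) = -(-110)*(-2)*2 = -22*10*2 = -220*2 = -440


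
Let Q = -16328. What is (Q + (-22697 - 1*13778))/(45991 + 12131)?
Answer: -5867/6458 ≈ -0.90849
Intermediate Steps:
(Q + (-22697 - 1*13778))/(45991 + 12131) = (-16328 + (-22697 - 1*13778))/(45991 + 12131) = (-16328 + (-22697 - 13778))/58122 = (-16328 - 36475)*(1/58122) = -52803*1/58122 = -5867/6458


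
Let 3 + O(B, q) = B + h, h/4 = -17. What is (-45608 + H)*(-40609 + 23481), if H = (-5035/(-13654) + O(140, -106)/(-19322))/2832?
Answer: 9119539995920889118/11674149519 ≈ 7.8117e+8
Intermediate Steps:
h = -68 (h = 4*(-17) = -68)
O(B, q) = -71 + B (O(B, q) = -3 + (B - 68) = -3 + (-68 + B) = -71 + B)
H = 6021509/46696598076 (H = (-5035/(-13654) + (-71 + 140)/(-19322))/2832 = (-5035*(-1/13654) + 69*(-1/19322))*(1/2832) = (5035/13654 - 69/19322)*(1/2832) = (24086036/65955647)*(1/2832) = 6021509/46696598076 ≈ 0.00012895)
(-45608 + H)*(-40609 + 23481) = (-45608 + 6021509/46696598076)*(-40609 + 23481) = -2129738439028699/46696598076*(-17128) = 9119539995920889118/11674149519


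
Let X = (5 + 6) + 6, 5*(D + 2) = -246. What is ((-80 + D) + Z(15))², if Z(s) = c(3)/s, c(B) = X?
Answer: 3806401/225 ≈ 16917.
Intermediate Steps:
D = -256/5 (D = -2 + (⅕)*(-246) = -2 - 246/5 = -256/5 ≈ -51.200)
X = 17 (X = 11 + 6 = 17)
c(B) = 17
Z(s) = 17/s
((-80 + D) + Z(15))² = ((-80 - 256/5) + 17/15)² = (-656/5 + 17*(1/15))² = (-656/5 + 17/15)² = (-1951/15)² = 3806401/225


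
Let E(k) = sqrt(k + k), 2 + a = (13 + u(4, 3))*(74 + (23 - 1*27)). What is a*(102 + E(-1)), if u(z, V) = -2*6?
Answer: 6936 + 68*I*sqrt(2) ≈ 6936.0 + 96.167*I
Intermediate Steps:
u(z, V) = -12
a = 68 (a = -2 + (13 - 12)*(74 + (23 - 1*27)) = -2 + 1*(74 + (23 - 27)) = -2 + 1*(74 - 4) = -2 + 1*70 = -2 + 70 = 68)
E(k) = sqrt(2)*sqrt(k) (E(k) = sqrt(2*k) = sqrt(2)*sqrt(k))
a*(102 + E(-1)) = 68*(102 + sqrt(2)*sqrt(-1)) = 68*(102 + sqrt(2)*I) = 68*(102 + I*sqrt(2)) = 6936 + 68*I*sqrt(2)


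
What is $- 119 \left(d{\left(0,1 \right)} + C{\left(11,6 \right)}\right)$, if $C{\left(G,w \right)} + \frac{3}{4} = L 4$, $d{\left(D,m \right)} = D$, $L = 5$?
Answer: $- \frac{9163}{4} \approx -2290.8$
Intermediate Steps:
$C{\left(G,w \right)} = \frac{77}{4}$ ($C{\left(G,w \right)} = - \frac{3}{4} + 5 \cdot 4 = - \frac{3}{4} + 20 = \frac{77}{4}$)
$- 119 \left(d{\left(0,1 \right)} + C{\left(11,6 \right)}\right) = - 119 \left(0 + \frac{77}{4}\right) = \left(-119\right) \frac{77}{4} = - \frac{9163}{4}$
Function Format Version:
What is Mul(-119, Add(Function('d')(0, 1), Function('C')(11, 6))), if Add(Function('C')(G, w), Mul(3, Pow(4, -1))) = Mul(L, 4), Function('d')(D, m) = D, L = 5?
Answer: Rational(-9163, 4) ≈ -2290.8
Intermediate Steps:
Function('C')(G, w) = Rational(77, 4) (Function('C')(G, w) = Add(Rational(-3, 4), Mul(5, 4)) = Add(Rational(-3, 4), 20) = Rational(77, 4))
Mul(-119, Add(Function('d')(0, 1), Function('C')(11, 6))) = Mul(-119, Add(0, Rational(77, 4))) = Mul(-119, Rational(77, 4)) = Rational(-9163, 4)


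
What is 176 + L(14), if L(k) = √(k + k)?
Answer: 176 + 2*√7 ≈ 181.29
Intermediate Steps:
L(k) = √2*√k (L(k) = √(2*k) = √2*√k)
176 + L(14) = 176 + √2*√14 = 176 + 2*√7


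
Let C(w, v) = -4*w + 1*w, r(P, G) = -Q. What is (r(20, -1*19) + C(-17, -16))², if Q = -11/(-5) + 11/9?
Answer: 4583881/2025 ≈ 2263.6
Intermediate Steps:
Q = 154/45 (Q = -11*(-⅕) + 11*(⅑) = 11/5 + 11/9 = 154/45 ≈ 3.4222)
r(P, G) = -154/45 (r(P, G) = -1*154/45 = -154/45)
C(w, v) = -3*w (C(w, v) = -4*w + w = -3*w)
(r(20, -1*19) + C(-17, -16))² = (-154/45 - 3*(-17))² = (-154/45 + 51)² = (2141/45)² = 4583881/2025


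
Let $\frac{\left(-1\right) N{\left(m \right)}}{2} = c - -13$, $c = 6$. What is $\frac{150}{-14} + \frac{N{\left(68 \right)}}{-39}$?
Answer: $- \frac{2659}{273} \approx -9.7399$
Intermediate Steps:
$N{\left(m \right)} = -38$ ($N{\left(m \right)} = - 2 \left(6 - -13\right) = - 2 \left(6 + 13\right) = \left(-2\right) 19 = -38$)
$\frac{150}{-14} + \frac{N{\left(68 \right)}}{-39} = \frac{150}{-14} - \frac{38}{-39} = 150 \left(- \frac{1}{14}\right) - - \frac{38}{39} = - \frac{75}{7} + \frac{38}{39} = - \frac{2659}{273}$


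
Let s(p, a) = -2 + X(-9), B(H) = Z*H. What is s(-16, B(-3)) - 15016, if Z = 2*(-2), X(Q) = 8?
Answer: -15010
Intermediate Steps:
Z = -4
B(H) = -4*H
s(p, a) = 6 (s(p, a) = -2 + 8 = 6)
s(-16, B(-3)) - 15016 = 6 - 15016 = -15010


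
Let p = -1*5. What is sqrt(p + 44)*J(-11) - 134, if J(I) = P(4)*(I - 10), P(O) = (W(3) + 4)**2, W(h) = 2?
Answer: -134 - 756*sqrt(39) ≈ -4855.2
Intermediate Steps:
P(O) = 36 (P(O) = (2 + 4)**2 = 6**2 = 36)
p = -5
J(I) = -360 + 36*I (J(I) = 36*(I - 10) = 36*(-10 + I) = -360 + 36*I)
sqrt(p + 44)*J(-11) - 134 = sqrt(-5 + 44)*(-360 + 36*(-11)) - 134 = sqrt(39)*(-360 - 396) - 134 = sqrt(39)*(-756) - 134 = -756*sqrt(39) - 134 = -134 - 756*sqrt(39)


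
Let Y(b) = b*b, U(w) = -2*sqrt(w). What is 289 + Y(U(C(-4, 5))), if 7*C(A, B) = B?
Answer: 2043/7 ≈ 291.86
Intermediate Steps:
C(A, B) = B/7
Y(b) = b**2
289 + Y(U(C(-4, 5))) = 289 + (-2*sqrt(35)/7)**2 = 289 + 20/7 = 2043/7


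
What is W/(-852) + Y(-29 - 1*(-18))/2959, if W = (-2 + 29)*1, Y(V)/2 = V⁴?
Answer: 753587/76396 ≈ 9.8642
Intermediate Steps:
Y(V) = 2*V⁴
W = 27 (W = 27*1 = 27)
W/(-852) + Y(-29 - 1*(-18))/2959 = 27/(-852) + (2*(-29 - 1*(-18))⁴)/2959 = 27*(-1/852) + (2*(-29 + 18)⁴)*(1/2959) = -9/284 + (2*(-11)⁴)*(1/2959) = -9/284 + (2*14641)*(1/2959) = -9/284 + 29282*(1/2959) = -9/284 + 2662/269 = 753587/76396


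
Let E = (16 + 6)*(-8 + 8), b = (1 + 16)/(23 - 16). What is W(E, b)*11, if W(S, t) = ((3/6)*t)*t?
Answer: 3179/98 ≈ 32.439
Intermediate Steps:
b = 17/7 ≈ 2.4286
E = 0 (E = 22*0 = 0)
W(S, t) = t²/2 (W(S, t) = ((3*(⅙))*t)*t = (t/2)*t = t²/2)
W(E, b)*11 = ((17/7)²/2)*11 = ((½)*(289/49))*11 = (289/98)*11 = 3179/98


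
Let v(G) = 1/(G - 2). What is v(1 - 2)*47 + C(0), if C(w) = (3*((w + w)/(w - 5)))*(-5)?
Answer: -47/3 ≈ -15.667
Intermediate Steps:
v(G) = 1/(-2 + G)
C(w) = -30*w/(-5 + w) (C(w) = (3*((2*w)/(-5 + w)))*(-5) = (3*(2*w/(-5 + w)))*(-5) = (6*w/(-5 + w))*(-5) = -30*w/(-5 + w))
v(1 - 2)*47 + C(0) = 47/(-2 + (1 - 2)) - 30*0/(-5 + 0) = 47/(-2 - 1) - 30*0/(-5) = 47/(-3) - 30*0*(-1/5) = -1/3*47 + 0 = -47/3 + 0 = -47/3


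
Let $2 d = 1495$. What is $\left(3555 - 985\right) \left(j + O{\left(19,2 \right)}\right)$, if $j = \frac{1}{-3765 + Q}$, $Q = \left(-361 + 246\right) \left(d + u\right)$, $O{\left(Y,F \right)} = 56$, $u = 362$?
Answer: $\frac{7561987532}{52543} \approx 1.4392 \cdot 10^{5}$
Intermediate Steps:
$d = \frac{1495}{2}$ ($d = \frac{1}{2} \cdot 1495 = \frac{1495}{2} \approx 747.5$)
$Q = - \frac{255185}{2}$ ($Q = \left(-361 + 246\right) \left(\frac{1495}{2} + 362\right) = \left(-115\right) \frac{2219}{2} = - \frac{255185}{2} \approx -1.2759 \cdot 10^{5}$)
$j = - \frac{2}{262715}$ ($j = \frac{1}{-3765 - \frac{255185}{2}} = \frac{1}{- \frac{262715}{2}} = - \frac{2}{262715} \approx -7.6128 \cdot 10^{-6}$)
$\left(3555 - 985\right) \left(j + O{\left(19,2 \right)}\right) = \left(3555 - 985\right) \left(- \frac{2}{262715} + 56\right) = 2570 \cdot \frac{14712038}{262715} = \frac{7561987532}{52543}$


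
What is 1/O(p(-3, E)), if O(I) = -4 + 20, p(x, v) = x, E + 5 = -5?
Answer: 1/16 ≈ 0.062500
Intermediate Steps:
E = -10 (E = -5 - 5 = -10)
O(I) = 16
1/O(p(-3, E)) = 1/16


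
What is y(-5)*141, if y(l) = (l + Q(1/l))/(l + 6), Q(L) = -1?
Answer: -846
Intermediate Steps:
y(l) = (-1 + l)/(6 + l) (y(l) = (l - 1)/(l + 6) = (-1 + l)/(6 + l))
y(-5)*141 = ((-1 - 5)/(6 - 5))*141 = (-6/1)*141 = (1*(-6))*141 = -6*141 = -846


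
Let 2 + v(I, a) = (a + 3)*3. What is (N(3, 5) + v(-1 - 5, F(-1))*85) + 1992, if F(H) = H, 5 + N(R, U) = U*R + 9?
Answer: 2351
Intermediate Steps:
N(R, U) = 4 + R*U (N(R, U) = -5 + (U*R + 9) = -5 + (R*U + 9) = -5 + (9 + R*U) = 4 + R*U)
v(I, a) = 7 + 3*a (v(I, a) = -2 + (a + 3)*3 = -2 + (3 + a)*3 = -2 + (9 + 3*a) = 7 + 3*a)
(N(3, 5) + v(-1 - 5, F(-1))*85) + 1992 = ((4 + 3*5) + (7 + 3*(-1))*85) + 1992 = ((4 + 15) + (7 - 3)*85) + 1992 = (19 + 4*85) + 1992 = (19 + 340) + 1992 = 359 + 1992 = 2351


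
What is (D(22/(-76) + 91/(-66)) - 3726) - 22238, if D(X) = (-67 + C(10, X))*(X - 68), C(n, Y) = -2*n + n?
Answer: -1174174/57 ≈ -20600.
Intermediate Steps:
C(n, Y) = -n
D(X) = 5236 - 77*X (D(X) = (-67 - 1*10)*(X - 68) = (-67 - 10)*(-68 + X) = -77*(-68 + X) = 5236 - 77*X)
(D(22/(-76) + 91/(-66)) - 3726) - 22238 = ((5236 - 77*(22/(-76) + 91/(-66))) - 3726) - 22238 = ((5236 - 77*(22*(-1/76) + 91*(-1/66))) - 3726) - 22238 = ((5236 - 77*(-11/38 - 91/66)) - 3726) - 22238 = ((5236 - 77*(-1046/627)) - 3726) - 22238 = ((5236 + 7322/57) - 3726) - 22238 = (305774/57 - 3726) - 22238 = 93392/57 - 22238 = -1174174/57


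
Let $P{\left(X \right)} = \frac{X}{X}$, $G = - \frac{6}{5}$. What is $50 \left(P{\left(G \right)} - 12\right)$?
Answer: $-550$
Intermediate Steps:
$G = - \frac{6}{5}$ ($G = \left(-6\right) \frac{1}{5} = - \frac{6}{5} \approx -1.2$)
$P{\left(X \right)} = 1$
$50 \left(P{\left(G \right)} - 12\right) = 50 \left(1 - 12\right) = 50 \left(-11\right) = -550$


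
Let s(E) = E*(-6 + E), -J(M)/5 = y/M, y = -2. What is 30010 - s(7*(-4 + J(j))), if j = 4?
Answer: 119347/4 ≈ 29837.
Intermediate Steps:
J(M) = 10/M (J(M) = -(-10)/M = 10/M)
30010 - s(7*(-4 + J(j))) = 30010 - 7*(-4 + 10/4)*(-6 + 7*(-4 + 10/4)) = 30010 - 7*(-4 + 10*(1/4))*(-6 + 7*(-4 + 10*(1/4))) = 30010 - 7*(-4 + 5/2)*(-6 + 7*(-4 + 5/2)) = 30010 - 7*(-3/2)*(-6 + 7*(-3/2)) = 30010 - (-21)*(-6 - 21/2)/2 = 30010 - (-21)*(-33)/(2*2) = 30010 - 1*693/4 = 30010 - 693/4 = 119347/4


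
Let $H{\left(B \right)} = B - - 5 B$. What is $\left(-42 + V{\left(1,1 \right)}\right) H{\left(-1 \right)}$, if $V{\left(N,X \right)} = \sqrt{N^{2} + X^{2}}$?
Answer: $252 - 6 \sqrt{2} \approx 243.51$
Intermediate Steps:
$H{\left(B \right)} = 6 B$ ($H{\left(B \right)} = B + 5 B = 6 B$)
$\left(-42 + V{\left(1,1 \right)}\right) H{\left(-1 \right)} = \left(-42 + \sqrt{1^{2} + 1^{2}}\right) 6 \left(-1\right) = \left(-42 + \sqrt{1 + 1}\right) \left(-6\right) = \left(-42 + \sqrt{2}\right) \left(-6\right) = 252 - 6 \sqrt{2}$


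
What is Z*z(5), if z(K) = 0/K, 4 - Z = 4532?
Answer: 0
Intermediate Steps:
Z = -4528 (Z = 4 - 1*4532 = 4 - 4532 = -4528)
z(K) = 0
Z*z(5) = -4528*0 = 0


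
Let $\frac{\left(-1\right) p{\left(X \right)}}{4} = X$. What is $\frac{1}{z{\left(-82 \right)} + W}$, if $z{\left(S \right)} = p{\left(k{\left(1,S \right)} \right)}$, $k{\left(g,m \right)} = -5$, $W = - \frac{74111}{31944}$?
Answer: $\frac{31944}{564769} \approx 0.056561$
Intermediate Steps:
$W = - \frac{74111}{31944}$ ($W = \left(-74111\right) \frac{1}{31944} = - \frac{74111}{31944} \approx -2.32$)
$p{\left(X \right)} = - 4 X$
$z{\left(S \right)} = 20$ ($z{\left(S \right)} = \left(-4\right) \left(-5\right) = 20$)
$\frac{1}{z{\left(-82 \right)} + W} = \frac{1}{20 - \frac{74111}{31944}} = \frac{1}{\frac{564769}{31944}} = \frac{31944}{564769}$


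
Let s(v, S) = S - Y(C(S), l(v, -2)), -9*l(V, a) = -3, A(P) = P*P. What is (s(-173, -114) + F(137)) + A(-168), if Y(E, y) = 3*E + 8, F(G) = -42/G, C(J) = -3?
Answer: 3851165/137 ≈ 28111.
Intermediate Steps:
A(P) = P**2
l(V, a) = 1/3 (l(V, a) = -1/9*(-3) = 1/3)
Y(E, y) = 8 + 3*E
s(v, S) = 1 + S (s(v, S) = S - (8 + 3*(-3)) = S - (8 - 9) = S - 1*(-1) = S + 1 = 1 + S)
(s(-173, -114) + F(137)) + A(-168) = ((1 - 114) - 42/137) + (-168)**2 = (-113 - 42*1/137) + 28224 = (-113 - 42/137) + 28224 = -15523/137 + 28224 = 3851165/137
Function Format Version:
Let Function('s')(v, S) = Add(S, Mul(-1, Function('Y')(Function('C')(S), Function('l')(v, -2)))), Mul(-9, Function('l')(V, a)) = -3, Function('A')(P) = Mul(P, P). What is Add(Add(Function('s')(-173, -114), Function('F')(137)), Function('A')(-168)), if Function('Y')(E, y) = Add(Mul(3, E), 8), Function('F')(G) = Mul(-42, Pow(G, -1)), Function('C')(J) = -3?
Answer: Rational(3851165, 137) ≈ 28111.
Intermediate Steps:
Function('A')(P) = Pow(P, 2)
Function('l')(V, a) = Rational(1, 3) (Function('l')(V, a) = Mul(Rational(-1, 9), -3) = Rational(1, 3))
Function('Y')(E, y) = Add(8, Mul(3, E))
Function('s')(v, S) = Add(1, S) (Function('s')(v, S) = Add(S, Mul(-1, Add(8, Mul(3, -3)))) = Add(S, Mul(-1, Add(8, -9))) = Add(S, Mul(-1, -1)) = Add(S, 1) = Add(1, S))
Add(Add(Function('s')(-173, -114), Function('F')(137)), Function('A')(-168)) = Add(Add(Add(1, -114), Mul(-42, Pow(137, -1))), Pow(-168, 2)) = Add(Add(-113, Mul(-42, Rational(1, 137))), 28224) = Add(Add(-113, Rational(-42, 137)), 28224) = Add(Rational(-15523, 137), 28224) = Rational(3851165, 137)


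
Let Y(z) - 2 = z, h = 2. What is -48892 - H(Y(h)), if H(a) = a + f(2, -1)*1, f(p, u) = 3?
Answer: -48899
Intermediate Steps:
Y(z) = 2 + z
H(a) = 3 + a (H(a) = a + 3*1 = a + 3 = 3 + a)
-48892 - H(Y(h)) = -48892 - (3 + (2 + 2)) = -48892 - (3 + 4) = -48892 - 1*7 = -48892 - 7 = -48899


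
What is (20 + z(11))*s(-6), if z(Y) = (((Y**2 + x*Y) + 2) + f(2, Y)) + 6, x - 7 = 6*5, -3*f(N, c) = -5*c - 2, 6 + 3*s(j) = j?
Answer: -2300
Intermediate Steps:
s(j) = -2 + j/3
f(N, c) = 2/3 + 5*c/3 (f(N, c) = -(-5*c - 2)/3 = -(-2 - 5*c)/3 = 2/3 + 5*c/3)
x = 37 (x = 7 + 6*5 = 7 + 30 = 37)
z(Y) = 26/3 + Y**2 + 116*Y/3 (z(Y) = (((Y**2 + 37*Y) + 2) + (2/3 + 5*Y/3)) + 6 = ((2 + Y**2 + 37*Y) + (2/3 + 5*Y/3)) + 6 = (8/3 + Y**2 + 116*Y/3) + 6 = 26/3 + Y**2 + 116*Y/3)
(20 + z(11))*s(-6) = (20 + (26/3 + 11**2 + (116/3)*11))*(-2 + (1/3)*(-6)) = (20 + (26/3 + 121 + 1276/3))*(-2 - 2) = (20 + 555)*(-4) = 575*(-4) = -2300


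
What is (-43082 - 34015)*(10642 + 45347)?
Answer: -4316583933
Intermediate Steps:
(-43082 - 34015)*(10642 + 45347) = -77097*55989 = -4316583933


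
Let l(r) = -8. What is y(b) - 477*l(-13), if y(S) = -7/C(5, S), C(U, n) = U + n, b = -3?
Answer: 7625/2 ≈ 3812.5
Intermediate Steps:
y(S) = -7/(5 + S)
y(b) - 477*l(-13) = -7/(5 - 3) - 477*(-8) = -7/2 + 3816 = 7625/2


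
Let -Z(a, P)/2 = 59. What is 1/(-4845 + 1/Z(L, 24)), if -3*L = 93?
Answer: -118/571711 ≈ -0.00020640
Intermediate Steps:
L = -31 (L = -⅓*93 = -31)
Z(a, P) = -118 (Z(a, P) = -2*59 = -118)
1/(-4845 + 1/Z(L, 24)) = 1/(-4845 + 1/(-118)) = 1/(-4845 - 1/118) = 1/(-571711/118) = -118/571711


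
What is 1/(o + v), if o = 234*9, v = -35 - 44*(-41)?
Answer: 1/3875 ≈ 0.00025806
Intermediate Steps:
v = 1769 (v = -35 + 1804 = 1769)
o = 2106
1/(o + v) = 1/(2106 + 1769) = 1/3875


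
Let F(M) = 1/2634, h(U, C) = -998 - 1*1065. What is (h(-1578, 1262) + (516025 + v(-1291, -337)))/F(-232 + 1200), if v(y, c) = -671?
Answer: 1352008494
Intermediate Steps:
h(U, C) = -2063 (h(U, C) = -998 - 1065 = -2063)
F(M) = 1/2634
(h(-1578, 1262) + (516025 + v(-1291, -337)))/F(-232 + 1200) = (-2063 + (516025 - 671))/(1/2634) = (-2063 + 515354)*2634 = 513291*2634 = 1352008494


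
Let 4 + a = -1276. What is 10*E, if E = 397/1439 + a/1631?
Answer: -11944130/2347009 ≈ -5.0891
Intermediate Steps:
a = -1280 (a = -4 - 1276 = -1280)
E = -1194413/2347009 (E = 397/1439 - 1280/1631 = -1194413/2347009 ≈ -0.50891)
10*E = 10*(-1194413/2347009) = -11944130/2347009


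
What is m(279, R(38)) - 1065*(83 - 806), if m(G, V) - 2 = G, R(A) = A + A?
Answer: 770276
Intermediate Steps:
R(A) = 2*A
m(G, V) = 2 + G
m(279, R(38)) - 1065*(83 - 806) = (2 + 279) - 1065*(83 - 806) = 281 - 1065*(-723) = 281 + 769995 = 770276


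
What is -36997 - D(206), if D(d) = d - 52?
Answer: -37151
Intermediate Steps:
D(d) = -52 + d
-36997 - D(206) = -36997 - (-52 + 206) = -36997 - 1*154 = -36997 - 154 = -37151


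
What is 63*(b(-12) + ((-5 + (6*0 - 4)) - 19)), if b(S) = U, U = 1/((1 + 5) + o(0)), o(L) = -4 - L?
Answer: -3465/2 ≈ -1732.5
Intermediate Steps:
U = ½ (U = 1/((1 + 5) + (-4 - 1*0)) = 1/(6 + (-4 + 0)) = 1/(6 - 4) = 1/2 = ½ ≈ 0.50000)
b(S) = ½
63*(b(-12) + ((-5 + (6*0 - 4)) - 19)) = 63*(½ + ((-5 + (6*0 - 4)) - 19)) = 63*(½ + ((-5 + (0 - 4)) - 19)) = 63*(½ + ((-5 - 4) - 19)) = 63*(½ + (-9 - 19)) = 63*(½ - 28) = 63*(-55/2) = -3465/2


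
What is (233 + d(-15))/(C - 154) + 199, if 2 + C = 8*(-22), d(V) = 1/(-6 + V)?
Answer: 345634/1743 ≈ 198.30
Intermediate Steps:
C = -178 (C = -2 + 8*(-22) = -2 - 176 = -178)
(233 + d(-15))/(C - 154) + 199 = (233 + 1/(-6 - 15))/(-178 - 154) + 199 = (233 + 1/(-21))/(-332) + 199 = (233 - 1/21)*(-1/332) + 199 = (4892/21)*(-1/332) + 199 = -1223/1743 + 199 = 345634/1743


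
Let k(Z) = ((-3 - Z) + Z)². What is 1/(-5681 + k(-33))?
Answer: -1/5672 ≈ -0.00017630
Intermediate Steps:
k(Z) = 9 (k(Z) = (-3)² = 9)
1/(-5681 + k(-33)) = 1/(-5681 + 9) = 1/(-5672) = -1/5672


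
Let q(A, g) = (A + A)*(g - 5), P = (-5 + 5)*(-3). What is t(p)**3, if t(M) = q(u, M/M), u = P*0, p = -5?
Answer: 0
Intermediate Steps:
P = 0 (P = 0*(-3) = 0)
u = 0 (u = 0*0 = 0)
q(A, g) = 2*A*(-5 + g) (q(A, g) = (2*A)*(-5 + g) = 2*A*(-5 + g))
t(M) = 0 (t(M) = 2*0*(-5 + M/M) = 2*0*(-5 + 1) = 2*0*(-4) = 0)
t(p)**3 = 0**3 = 0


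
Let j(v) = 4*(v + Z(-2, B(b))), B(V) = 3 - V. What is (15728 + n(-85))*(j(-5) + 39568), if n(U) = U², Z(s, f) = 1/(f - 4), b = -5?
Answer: 907768197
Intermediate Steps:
Z(s, f) = 1/(-4 + f)
j(v) = 1 + 4*v (j(v) = 4*(v + 1/(-4 + (3 - 1*(-5)))) = 4*(v + 1/(-4 + (3 + 5))) = 4*(v + 1/(-4 + 8)) = 4*(v + 1/4) = 4*(v + ¼) = 4*(¼ + v) = 1 + 4*v)
(15728 + n(-85))*(j(-5) + 39568) = (15728 + (-85)²)*((1 + 4*(-5)) + 39568) = (15728 + 7225)*((1 - 20) + 39568) = 22953*(-19 + 39568) = 22953*39549 = 907768197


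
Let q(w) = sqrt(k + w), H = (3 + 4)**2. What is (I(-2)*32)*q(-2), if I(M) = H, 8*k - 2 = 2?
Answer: 784*I*sqrt(6) ≈ 1920.4*I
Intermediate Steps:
k = 1/2 (k = 1/4 + (1/8)*2 = 1/4 + 1/4 = 1/2 ≈ 0.50000)
H = 49 (H = 7**2 = 49)
q(w) = sqrt(1/2 + w)
I(M) = 49
(I(-2)*32)*q(-2) = (49*32)*(sqrt(2 + 4*(-2))/2) = 1568*(sqrt(2 - 8)/2) = 1568*(sqrt(-6)/2) = 1568*((I*sqrt(6))/2) = 1568*(I*sqrt(6)/2) = 784*I*sqrt(6)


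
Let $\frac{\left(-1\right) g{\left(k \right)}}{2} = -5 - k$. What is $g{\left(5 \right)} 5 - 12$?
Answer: $88$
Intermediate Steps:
$g{\left(k \right)} = 10 + 2 k$ ($g{\left(k \right)} = - 2 \left(-5 - k\right) = 10 + 2 k$)
$g{\left(5 \right)} 5 - 12 = \left(10 + 2 \cdot 5\right) 5 - 12 = \left(10 + 10\right) 5 - 12 = 20 \cdot 5 - 12 = 100 - 12 = 88$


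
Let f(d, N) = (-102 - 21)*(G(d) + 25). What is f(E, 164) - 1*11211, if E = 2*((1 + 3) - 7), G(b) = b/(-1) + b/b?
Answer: -15147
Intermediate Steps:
G(b) = 1 - b (G(b) = b*(-1) + 1 = -b + 1 = 1 - b)
E = -6 (E = 2*(4 - 7) = 2*(-3) = -6)
f(d, N) = -3198 + 123*d (f(d, N) = (-102 - 21)*((1 - d) + 25) = -123*(26 - d) = -3198 + 123*d)
f(E, 164) - 1*11211 = (-3198 + 123*(-6)) - 1*11211 = (-3198 - 738) - 11211 = -3936 - 11211 = -15147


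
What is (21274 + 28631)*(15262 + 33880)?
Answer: 2452431510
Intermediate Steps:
(21274 + 28631)*(15262 + 33880) = 49905*49142 = 2452431510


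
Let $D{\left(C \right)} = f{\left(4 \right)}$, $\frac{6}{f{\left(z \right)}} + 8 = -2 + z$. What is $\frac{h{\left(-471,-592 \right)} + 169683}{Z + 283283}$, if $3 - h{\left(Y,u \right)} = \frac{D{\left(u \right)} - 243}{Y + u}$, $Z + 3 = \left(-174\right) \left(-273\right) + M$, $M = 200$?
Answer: $\frac{90187987}{175916933} \approx 0.51267$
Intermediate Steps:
$Z = 47699$ ($Z = -3 + \left(\left(-174\right) \left(-273\right) + 200\right) = -3 + \left(47502 + 200\right) = -3 + 47702 = 47699$)
$f{\left(z \right)} = \frac{6}{-10 + z}$ ($f{\left(z \right)} = \frac{6}{-8 + \left(-2 + z\right)} = \frac{6}{-10 + z}$)
$D{\left(C \right)} = -1$ ($D{\left(C \right)} = \frac{6}{-10 + 4} = \frac{6}{-6} = 6 \left(- \frac{1}{6}\right) = -1$)
$h{\left(Y,u \right)} = 3 + \frac{244}{Y + u}$ ($h{\left(Y,u \right)} = 3 - \frac{-1 - 243}{Y + u} = 3 - - \frac{244}{Y + u} = 3 + \frac{244}{Y + u}$)
$\frac{h{\left(-471,-592 \right)} + 169683}{Z + 283283} = \frac{\frac{244 + 3 \left(-471\right) + 3 \left(-592\right)}{-471 - 592} + 169683}{47699 + 283283} = \frac{\frac{244 - 1413 - 1776}{-1063} + 169683}{330982} = \left(\left(- \frac{1}{1063}\right) \left(-2945\right) + 169683\right) \frac{1}{330982} = \left(\frac{2945}{1063} + 169683\right) \frac{1}{330982} = \frac{180375974}{1063} \cdot \frac{1}{330982} = \frac{90187987}{175916933}$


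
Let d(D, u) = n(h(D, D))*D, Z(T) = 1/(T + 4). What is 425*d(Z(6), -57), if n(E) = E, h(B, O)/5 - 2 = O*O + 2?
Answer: 6817/8 ≈ 852.13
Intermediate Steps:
h(B, O) = 20 + 5*O² (h(B, O) = 10 + 5*(O*O + 2) = 10 + 5*(O² + 2) = 10 + 5*(2 + O²) = 10 + (10 + 5*O²) = 20 + 5*O²)
Z(T) = 1/(4 + T)
d(D, u) = D*(20 + 5*D²) (d(D, u) = (20 + 5*D²)*D = D*(20 + 5*D²))
425*d(Z(6), -57) = 425*(5*(4 + (1/(4 + 6))²)/(4 + 6)) = 425*(5*(4 + (1/10)²)/10) = 425*(5*(⅒)*(4 + (⅒)²)) = 425*(5*(⅒)*(4 + 1/100)) = 425*(5*(⅒)*(401/100)) = 425*(401/200) = 6817/8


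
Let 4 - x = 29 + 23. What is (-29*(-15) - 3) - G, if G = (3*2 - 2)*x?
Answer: 624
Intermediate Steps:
x = -48 (x = 4 - (29 + 23) = 4 - 1*52 = 4 - 52 = -48)
G = -192 (G = (3*2 - 2)*(-48) = (6 - 2)*(-48) = 4*(-48) = -192)
(-29*(-15) - 3) - G = (-29*(-15) - 3) - 1*(-192) = (435 - 3) + 192 = 432 + 192 = 624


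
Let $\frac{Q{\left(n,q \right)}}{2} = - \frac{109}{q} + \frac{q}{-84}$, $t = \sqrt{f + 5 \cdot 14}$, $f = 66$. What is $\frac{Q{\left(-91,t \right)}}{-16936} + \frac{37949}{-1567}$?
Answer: $- \frac{37949}{1567} + \frac{2323 \sqrt{34}}{12092304} \approx -24.216$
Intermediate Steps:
$t = 2 \sqrt{34}$ ($t = \sqrt{66 + 5 \cdot 14} = \sqrt{66 + 70} = \sqrt{136} = 2 \sqrt{34} \approx 11.662$)
$Q{\left(n,q \right)} = - \frac{218}{q} - \frac{q}{42}$ ($Q{\left(n,q \right)} = 2 \left(- \frac{109}{q} + \frac{q}{-84}\right) = 2 \left(- \frac{109}{q} + q \left(- \frac{1}{84}\right)\right) = 2 \left(- \frac{109}{q} - \frac{q}{84}\right) = - \frac{218}{q} - \frac{q}{42}$)
$\frac{Q{\left(-91,t \right)}}{-16936} + \frac{37949}{-1567} = \frac{- \frac{218}{2 \sqrt{34}} - \frac{2 \sqrt{34}}{42}}{-16936} + \frac{37949}{-1567} = \left(- 218 \frac{\sqrt{34}}{68} - \frac{\sqrt{34}}{21}\right) \left(- \frac{1}{16936}\right) + 37949 \left(- \frac{1}{1567}\right) = \left(- \frac{109 \sqrt{34}}{34} - \frac{\sqrt{34}}{21}\right) \left(- \frac{1}{16936}\right) - \frac{37949}{1567} = - \frac{2323 \sqrt{34}}{714} \left(- \frac{1}{16936}\right) - \frac{37949}{1567} = \frac{2323 \sqrt{34}}{12092304} - \frac{37949}{1567} = - \frac{37949}{1567} + \frac{2323 \sqrt{34}}{12092304}$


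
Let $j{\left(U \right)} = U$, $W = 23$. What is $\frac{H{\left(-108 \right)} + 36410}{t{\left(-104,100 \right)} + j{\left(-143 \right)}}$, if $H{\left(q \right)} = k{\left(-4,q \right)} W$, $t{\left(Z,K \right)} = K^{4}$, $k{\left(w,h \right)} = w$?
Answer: $\frac{36318}{99999857} \approx 0.00036318$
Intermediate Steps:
$H{\left(q \right)} = -92$ ($H{\left(q \right)} = \left(-4\right) 23 = -92$)
$\frac{H{\left(-108 \right)} + 36410}{t{\left(-104,100 \right)} + j{\left(-143 \right)}} = \frac{-92 + 36410}{100^{4} - 143} = \frac{36318}{100000000 - 143} = \frac{36318}{99999857}$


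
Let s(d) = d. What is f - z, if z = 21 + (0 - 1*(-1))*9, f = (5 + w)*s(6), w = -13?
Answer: -78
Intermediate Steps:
f = -48 (f = (5 - 13)*6 = -8*6 = -48)
z = 30 (z = 21 + (0 + 1)*9 = 21 + 1*9 = 21 + 9 = 30)
f - z = -48 - 1*30 = -48 - 30 = -78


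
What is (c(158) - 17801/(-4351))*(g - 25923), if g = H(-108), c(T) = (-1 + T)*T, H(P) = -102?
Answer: -2809365099675/4351 ≈ -6.4568e+8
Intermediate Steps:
c(T) = T*(-1 + T)
g = -102
(c(158) - 17801/(-4351))*(g - 25923) = (158*(-1 + 158) - 17801/(-4351))*(-102 - 25923) = (158*157 - 17801*(-1/4351))*(-26025) = (24806 + 17801/4351)*(-26025) = (107948707/4351)*(-26025) = -2809365099675/4351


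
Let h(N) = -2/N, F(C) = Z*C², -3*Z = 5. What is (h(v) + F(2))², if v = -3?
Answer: 36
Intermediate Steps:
Z = -5/3 (Z = -⅓*5 = -5/3 ≈ -1.6667)
F(C) = -5*C²/3
(h(v) + F(2))² = (-2/(-3) - 5/3*2²)² = (-2*(-⅓) - 5/3*4)² = (⅔ - 20/3)² = (-6)² = 36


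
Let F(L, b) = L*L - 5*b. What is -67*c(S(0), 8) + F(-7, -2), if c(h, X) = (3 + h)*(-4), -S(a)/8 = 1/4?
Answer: 327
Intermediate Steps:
S(a) = -2 (S(a) = -8/4 = -8*1/4 = -2)
F(L, b) = L**2 - 5*b
c(h, X) = -12 - 4*h
-67*c(S(0), 8) + F(-7, -2) = -67*(-12 - 4*(-2)) + ((-7)**2 - 5*(-2)) = -67*(-12 + 8) + (49 + 10) = -67*(-4) + 59 = 268 + 59 = 327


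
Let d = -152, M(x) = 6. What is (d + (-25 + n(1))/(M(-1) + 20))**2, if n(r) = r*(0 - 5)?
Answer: 3964081/169 ≈ 23456.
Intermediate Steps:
n(r) = -5*r (n(r) = r*(-5) = -5*r)
(d + (-25 + n(1))/(M(-1) + 20))**2 = (-152 + (-25 - 5*1)/(6 + 20))**2 = (-152 + (-25 - 5)/26)**2 = (-152 - 30*1/26)**2 = (-152 - 15/13)**2 = (-1991/13)**2 = 3964081/169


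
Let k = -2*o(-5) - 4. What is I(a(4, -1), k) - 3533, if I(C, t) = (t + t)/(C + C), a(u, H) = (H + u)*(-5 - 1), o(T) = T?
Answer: -10600/3 ≈ -3533.3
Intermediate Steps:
a(u, H) = -6*H - 6*u (a(u, H) = (H + u)*(-6) = -6*H - 6*u)
k = 6 (k = -2*(-5) - 4 = 10 - 4 = 6)
I(C, t) = t/C (I(C, t) = (2*t)/((2*C)) = (2*t)*(1/(2*C)) = t/C)
I(a(4, -1), k) - 3533 = 6/(-6*(-1) - 6*4) - 3533 = 6/(6 - 24) - 3533 = 6/(-18) - 3533 = 6*(-1/18) - 3533 = -⅓ - 3533 = -10600/3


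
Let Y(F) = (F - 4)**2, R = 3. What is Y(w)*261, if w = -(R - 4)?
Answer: 2349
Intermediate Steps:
w = 1 (w = -(3 - 4) = -1*(-1) = 1)
Y(F) = (-4 + F)**2
Y(w)*261 = (-4 + 1)**2*261 = (-3)**2*261 = 9*261 = 2349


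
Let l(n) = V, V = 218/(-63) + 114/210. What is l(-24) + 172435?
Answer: 54316106/315 ≈ 1.7243e+5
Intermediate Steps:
V = -919/315 (V = 218*(-1/63) + 114*(1/210) = -218/63 + 19/35 = -919/315 ≈ -2.9175)
l(n) = -919/315
l(-24) + 172435 = -919/315 + 172435 = 54316106/315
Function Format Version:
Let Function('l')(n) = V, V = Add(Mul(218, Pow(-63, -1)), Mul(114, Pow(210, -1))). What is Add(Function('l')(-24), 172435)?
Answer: Rational(54316106, 315) ≈ 1.7243e+5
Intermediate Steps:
V = Rational(-919, 315) (V = Add(Mul(218, Rational(-1, 63)), Mul(114, Rational(1, 210))) = Add(Rational(-218, 63), Rational(19, 35)) = Rational(-919, 315) ≈ -2.9175)
Function('l')(n) = Rational(-919, 315)
Add(Function('l')(-24), 172435) = Add(Rational(-919, 315), 172435) = Rational(54316106, 315)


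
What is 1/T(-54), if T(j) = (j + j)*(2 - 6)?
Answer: 1/432 ≈ 0.0023148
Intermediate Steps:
T(j) = -8*j (T(j) = (2*j)*(-4) = -8*j)
1/T(-54) = 1/(-8*(-54)) = 1/432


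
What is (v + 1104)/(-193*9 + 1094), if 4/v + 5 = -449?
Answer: -250606/145961 ≈ -1.7169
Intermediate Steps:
v = -2/227 (v = 4/(-5 - 449) = 4/(-454) = 4*(-1/454) = -2/227 ≈ -0.0088106)
(v + 1104)/(-193*9 + 1094) = (-2/227 + 1104)/(-193*9 + 1094) = 250606/(227*(-1737 + 1094)) = (250606/227)/(-643) = (250606/227)*(-1/643) = -250606/145961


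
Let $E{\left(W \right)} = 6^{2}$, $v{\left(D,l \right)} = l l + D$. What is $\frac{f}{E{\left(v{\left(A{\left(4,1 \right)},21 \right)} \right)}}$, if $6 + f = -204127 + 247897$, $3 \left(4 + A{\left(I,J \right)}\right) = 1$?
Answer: $\frac{3647}{3} \approx 1215.7$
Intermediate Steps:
$A{\left(I,J \right)} = - \frac{11}{3}$ ($A{\left(I,J \right)} = -4 + \frac{1}{3} \cdot 1 = -4 + \frac{1}{3} = - \frac{11}{3}$)
$v{\left(D,l \right)} = D + l^{2}$ ($v{\left(D,l \right)} = l^{2} + D = D + l^{2}$)
$E{\left(W \right)} = 36$
$f = 43764$ ($f = -6 + \left(-204127 + 247897\right) = -6 + 43770 = 43764$)
$\frac{f}{E{\left(v{\left(A{\left(4,1 \right)},21 \right)} \right)}} = \frac{43764}{36} = 43764 \cdot \frac{1}{36} = \frac{3647}{3}$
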